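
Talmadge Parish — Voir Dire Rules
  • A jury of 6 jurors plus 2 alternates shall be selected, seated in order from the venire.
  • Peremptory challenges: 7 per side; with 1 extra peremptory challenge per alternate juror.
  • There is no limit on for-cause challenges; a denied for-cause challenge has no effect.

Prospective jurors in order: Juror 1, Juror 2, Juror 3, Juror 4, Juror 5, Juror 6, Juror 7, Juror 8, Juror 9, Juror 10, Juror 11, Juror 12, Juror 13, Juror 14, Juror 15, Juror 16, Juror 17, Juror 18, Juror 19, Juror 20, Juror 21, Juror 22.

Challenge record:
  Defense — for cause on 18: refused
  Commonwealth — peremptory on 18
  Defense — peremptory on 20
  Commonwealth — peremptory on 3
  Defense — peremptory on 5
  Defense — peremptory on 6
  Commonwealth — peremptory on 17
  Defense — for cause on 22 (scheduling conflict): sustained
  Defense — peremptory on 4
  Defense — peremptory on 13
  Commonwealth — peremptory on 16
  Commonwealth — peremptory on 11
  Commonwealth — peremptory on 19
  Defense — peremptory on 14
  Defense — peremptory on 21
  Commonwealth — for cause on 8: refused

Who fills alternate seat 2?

15

Removed: #3, #4, #5, #6, #11, #13, #14, #16, #17, #18, #19, #20, #21, #22. (#8 stays — for-cause denied.)
Seating in order: seats 1–6 → #1, #2, #7, #8, #9, #10; alternates → #12, #15.
So alternate 2 is #15.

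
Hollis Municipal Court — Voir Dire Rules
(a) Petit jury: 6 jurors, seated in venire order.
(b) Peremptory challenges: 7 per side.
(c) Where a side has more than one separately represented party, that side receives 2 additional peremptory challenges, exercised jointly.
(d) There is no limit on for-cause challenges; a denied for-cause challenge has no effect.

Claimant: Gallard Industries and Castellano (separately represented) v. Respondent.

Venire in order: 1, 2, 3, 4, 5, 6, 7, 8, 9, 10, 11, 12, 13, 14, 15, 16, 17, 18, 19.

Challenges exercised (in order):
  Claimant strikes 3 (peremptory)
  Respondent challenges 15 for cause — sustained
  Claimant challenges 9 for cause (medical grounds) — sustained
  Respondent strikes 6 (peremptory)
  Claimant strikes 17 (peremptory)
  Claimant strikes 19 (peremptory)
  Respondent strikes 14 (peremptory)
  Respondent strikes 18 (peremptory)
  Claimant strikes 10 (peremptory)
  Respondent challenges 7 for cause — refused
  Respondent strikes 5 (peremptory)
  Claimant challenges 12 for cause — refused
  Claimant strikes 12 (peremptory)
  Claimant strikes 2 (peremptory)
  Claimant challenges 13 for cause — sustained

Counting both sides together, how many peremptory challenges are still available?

Claimant allotment: 7 base + 2 multi-party = 9. Respondent allotment: 7.
Claimant peremptories used: #3, #17, #19, #10, #12, #2 — 6 (for-cause on #9, #12, #13 don't count).
Respondent peremptories used: #6, #14, #18, #5 — 4 (for-cause on #15, #7 don't count).
Remaining: (9 − 6) + (7 − 4) = 6.

6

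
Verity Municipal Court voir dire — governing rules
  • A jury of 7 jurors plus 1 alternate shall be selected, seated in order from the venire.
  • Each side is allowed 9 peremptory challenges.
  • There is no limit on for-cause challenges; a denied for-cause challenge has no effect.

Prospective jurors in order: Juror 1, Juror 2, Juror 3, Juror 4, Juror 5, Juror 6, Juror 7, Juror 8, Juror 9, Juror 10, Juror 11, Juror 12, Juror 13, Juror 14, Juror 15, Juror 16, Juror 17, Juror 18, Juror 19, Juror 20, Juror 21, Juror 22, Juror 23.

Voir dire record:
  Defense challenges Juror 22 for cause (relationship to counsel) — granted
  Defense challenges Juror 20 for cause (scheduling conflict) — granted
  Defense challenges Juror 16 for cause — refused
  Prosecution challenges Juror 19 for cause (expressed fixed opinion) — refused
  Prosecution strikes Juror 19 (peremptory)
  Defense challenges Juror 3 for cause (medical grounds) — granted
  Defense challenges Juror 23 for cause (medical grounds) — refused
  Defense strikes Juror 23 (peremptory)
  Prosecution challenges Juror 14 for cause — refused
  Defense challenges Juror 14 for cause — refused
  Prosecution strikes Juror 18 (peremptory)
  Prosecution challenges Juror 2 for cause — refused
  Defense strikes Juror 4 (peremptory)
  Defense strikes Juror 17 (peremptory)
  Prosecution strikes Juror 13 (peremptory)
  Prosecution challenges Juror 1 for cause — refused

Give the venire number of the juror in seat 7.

Removed: #3, #4, #13, #17, #18, #19, #20, #22, #23. (#1, #2, #14, #16 stay — for-cause denied.)
Seating in order: seats 1–7 → #1, #2, #5, #6, #7, #8, #9; alternates → #10.
So seat 7 is #9.

9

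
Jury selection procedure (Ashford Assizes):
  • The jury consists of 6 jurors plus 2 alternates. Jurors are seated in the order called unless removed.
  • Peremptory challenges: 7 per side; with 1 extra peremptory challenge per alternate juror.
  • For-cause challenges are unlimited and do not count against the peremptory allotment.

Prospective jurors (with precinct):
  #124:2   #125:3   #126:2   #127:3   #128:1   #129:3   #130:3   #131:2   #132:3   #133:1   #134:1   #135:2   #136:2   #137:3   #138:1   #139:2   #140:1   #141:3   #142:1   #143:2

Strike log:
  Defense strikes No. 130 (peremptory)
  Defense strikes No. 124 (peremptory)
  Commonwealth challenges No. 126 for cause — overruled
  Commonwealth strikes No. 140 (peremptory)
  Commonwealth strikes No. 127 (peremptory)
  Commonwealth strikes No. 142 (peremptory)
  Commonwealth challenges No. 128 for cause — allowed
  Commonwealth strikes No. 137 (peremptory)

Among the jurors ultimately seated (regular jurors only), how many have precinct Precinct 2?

Removed: #124, #127, #128, #130, #137, #140, #142.
Seated jurors 1–6: #125, #126, #129, #131, #132, #133 (alternates #134, #135 not counted).
Of those, in Precinct 2: #126, #131 → 2.

2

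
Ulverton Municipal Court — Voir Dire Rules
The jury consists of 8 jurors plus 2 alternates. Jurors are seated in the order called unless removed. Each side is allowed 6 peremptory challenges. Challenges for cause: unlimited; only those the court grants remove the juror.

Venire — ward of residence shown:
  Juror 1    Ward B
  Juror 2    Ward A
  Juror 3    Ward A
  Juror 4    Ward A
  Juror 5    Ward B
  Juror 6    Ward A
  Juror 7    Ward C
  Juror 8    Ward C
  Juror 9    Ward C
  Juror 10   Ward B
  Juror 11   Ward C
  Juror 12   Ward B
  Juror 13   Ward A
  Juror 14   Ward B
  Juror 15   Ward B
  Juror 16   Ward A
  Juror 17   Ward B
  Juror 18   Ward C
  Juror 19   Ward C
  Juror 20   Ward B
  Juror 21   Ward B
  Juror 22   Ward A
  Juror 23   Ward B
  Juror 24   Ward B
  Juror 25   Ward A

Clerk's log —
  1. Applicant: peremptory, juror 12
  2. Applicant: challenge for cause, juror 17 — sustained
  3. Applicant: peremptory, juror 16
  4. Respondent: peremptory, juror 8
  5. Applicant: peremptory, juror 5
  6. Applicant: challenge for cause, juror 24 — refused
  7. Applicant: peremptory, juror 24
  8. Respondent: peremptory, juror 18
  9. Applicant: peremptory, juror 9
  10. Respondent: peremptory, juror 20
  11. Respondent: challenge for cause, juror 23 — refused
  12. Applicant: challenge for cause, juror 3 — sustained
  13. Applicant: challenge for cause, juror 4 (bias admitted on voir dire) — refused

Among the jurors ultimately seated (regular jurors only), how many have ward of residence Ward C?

Removed: #3, #5, #8, #9, #12, #16, #17, #18, #20, #24.
Seated jurors 1–8: #1, #2, #4, #6, #7, #10, #11, #13 (alternates #14, #15 not counted).
Of those, in Ward C: #7, #11 → 2.

2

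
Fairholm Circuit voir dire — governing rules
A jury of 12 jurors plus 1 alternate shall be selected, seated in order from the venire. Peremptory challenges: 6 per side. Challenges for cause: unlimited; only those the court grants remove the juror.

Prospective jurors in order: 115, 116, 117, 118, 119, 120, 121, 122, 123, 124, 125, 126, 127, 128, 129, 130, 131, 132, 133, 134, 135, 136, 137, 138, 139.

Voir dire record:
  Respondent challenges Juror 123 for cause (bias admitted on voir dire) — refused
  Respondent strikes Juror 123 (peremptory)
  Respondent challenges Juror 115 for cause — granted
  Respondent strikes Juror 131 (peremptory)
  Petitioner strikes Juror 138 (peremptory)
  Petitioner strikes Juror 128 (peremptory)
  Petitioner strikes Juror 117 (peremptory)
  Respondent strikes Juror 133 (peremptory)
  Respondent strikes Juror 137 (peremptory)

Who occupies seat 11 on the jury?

Removed: #115, #117, #123, #128, #131, #133, #137, #138.
Seating in order: seats 1–12 → #116, #118, #119, #120, #121, #122, #124, #125, #126, #127, #129, #130; alternates → #132.
So seat 11 is #129.

129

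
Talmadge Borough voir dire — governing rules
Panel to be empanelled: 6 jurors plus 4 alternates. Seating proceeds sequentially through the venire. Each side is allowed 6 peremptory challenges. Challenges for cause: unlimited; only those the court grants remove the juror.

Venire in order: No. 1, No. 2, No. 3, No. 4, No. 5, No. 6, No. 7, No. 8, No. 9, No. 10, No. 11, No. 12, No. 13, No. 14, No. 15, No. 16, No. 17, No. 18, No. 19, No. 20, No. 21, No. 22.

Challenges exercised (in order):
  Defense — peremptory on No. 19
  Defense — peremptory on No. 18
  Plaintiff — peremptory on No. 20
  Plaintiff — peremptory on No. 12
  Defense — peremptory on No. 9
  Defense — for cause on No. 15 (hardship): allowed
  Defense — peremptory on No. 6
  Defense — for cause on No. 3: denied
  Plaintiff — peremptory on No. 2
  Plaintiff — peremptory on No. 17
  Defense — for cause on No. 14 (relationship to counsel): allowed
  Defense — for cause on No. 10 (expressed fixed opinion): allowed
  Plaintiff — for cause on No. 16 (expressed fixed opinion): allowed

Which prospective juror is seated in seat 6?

8

Removed: #2, #6, #9, #10, #12, #14, #15, #16, #17, #18, #19, #20. (#3 stays — for-cause denied.)
Seating in order: seats 1–6 → #1, #3, #4, #5, #7, #8; alternates → #11, #13, #21, #22.
So seat 6 is #8.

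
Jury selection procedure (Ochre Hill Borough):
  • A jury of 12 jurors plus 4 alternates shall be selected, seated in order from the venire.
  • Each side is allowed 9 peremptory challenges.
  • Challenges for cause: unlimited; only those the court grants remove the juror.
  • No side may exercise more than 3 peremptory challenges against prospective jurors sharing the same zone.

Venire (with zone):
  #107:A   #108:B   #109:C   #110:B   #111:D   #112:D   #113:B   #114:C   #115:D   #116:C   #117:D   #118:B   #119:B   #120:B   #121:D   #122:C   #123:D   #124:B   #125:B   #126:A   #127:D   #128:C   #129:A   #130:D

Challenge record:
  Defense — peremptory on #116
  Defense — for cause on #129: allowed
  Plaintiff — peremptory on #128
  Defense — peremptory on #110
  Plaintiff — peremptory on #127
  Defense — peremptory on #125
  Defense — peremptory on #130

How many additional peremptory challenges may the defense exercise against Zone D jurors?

Defense peremptories so far: #116, #110, #125, #130 — 4 of 9 used, 5 left overall.
Against Zone D: #130 — 1 used; per-zone cap 3 leaves 2.
Binding limit: min(5, 2) = 2.

2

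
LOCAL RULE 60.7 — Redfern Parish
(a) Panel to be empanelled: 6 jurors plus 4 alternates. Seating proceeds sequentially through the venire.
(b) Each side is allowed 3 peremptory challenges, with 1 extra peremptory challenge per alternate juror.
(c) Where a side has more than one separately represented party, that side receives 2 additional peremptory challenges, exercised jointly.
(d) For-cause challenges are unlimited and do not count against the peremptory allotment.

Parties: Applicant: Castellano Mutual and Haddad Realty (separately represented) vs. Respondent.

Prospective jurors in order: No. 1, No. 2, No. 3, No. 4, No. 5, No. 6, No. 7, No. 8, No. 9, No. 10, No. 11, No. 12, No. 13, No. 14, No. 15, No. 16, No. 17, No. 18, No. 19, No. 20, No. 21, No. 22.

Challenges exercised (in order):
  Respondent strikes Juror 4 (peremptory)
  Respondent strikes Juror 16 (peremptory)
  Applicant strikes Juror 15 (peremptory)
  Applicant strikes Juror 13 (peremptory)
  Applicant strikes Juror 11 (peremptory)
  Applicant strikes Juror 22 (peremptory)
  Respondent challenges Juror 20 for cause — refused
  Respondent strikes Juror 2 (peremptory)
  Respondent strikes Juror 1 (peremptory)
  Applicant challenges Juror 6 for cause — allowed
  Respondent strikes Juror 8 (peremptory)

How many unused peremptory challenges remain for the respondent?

Respondent allotment: 3 base + 1 × 4 alternates = 7.
Respondent peremptories used: #4, #16, #2, #1, #8 — 5 (the for-cause on #20 doesn't count).
Remaining: 7 − 5 = 2.

2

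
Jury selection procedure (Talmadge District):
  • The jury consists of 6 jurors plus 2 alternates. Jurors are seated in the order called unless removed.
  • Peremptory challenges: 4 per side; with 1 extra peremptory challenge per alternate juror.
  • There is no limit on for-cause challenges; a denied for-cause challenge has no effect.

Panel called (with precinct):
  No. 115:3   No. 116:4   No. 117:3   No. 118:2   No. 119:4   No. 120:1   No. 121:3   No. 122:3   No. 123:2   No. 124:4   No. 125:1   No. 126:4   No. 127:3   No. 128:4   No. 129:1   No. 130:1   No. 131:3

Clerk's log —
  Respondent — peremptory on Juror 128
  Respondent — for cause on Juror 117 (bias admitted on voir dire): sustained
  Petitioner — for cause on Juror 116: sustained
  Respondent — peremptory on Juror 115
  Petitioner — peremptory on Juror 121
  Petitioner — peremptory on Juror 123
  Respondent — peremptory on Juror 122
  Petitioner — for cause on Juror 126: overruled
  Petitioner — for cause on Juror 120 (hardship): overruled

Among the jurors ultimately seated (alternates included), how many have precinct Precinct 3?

Removed: #115, #116, #117, #121, #122, #123, #128.
Seated (8 incl. alternates): #118, #119, #120, #124, #125, #126, #127, #129.
Of those, in Precinct 3: #127 → 1.

1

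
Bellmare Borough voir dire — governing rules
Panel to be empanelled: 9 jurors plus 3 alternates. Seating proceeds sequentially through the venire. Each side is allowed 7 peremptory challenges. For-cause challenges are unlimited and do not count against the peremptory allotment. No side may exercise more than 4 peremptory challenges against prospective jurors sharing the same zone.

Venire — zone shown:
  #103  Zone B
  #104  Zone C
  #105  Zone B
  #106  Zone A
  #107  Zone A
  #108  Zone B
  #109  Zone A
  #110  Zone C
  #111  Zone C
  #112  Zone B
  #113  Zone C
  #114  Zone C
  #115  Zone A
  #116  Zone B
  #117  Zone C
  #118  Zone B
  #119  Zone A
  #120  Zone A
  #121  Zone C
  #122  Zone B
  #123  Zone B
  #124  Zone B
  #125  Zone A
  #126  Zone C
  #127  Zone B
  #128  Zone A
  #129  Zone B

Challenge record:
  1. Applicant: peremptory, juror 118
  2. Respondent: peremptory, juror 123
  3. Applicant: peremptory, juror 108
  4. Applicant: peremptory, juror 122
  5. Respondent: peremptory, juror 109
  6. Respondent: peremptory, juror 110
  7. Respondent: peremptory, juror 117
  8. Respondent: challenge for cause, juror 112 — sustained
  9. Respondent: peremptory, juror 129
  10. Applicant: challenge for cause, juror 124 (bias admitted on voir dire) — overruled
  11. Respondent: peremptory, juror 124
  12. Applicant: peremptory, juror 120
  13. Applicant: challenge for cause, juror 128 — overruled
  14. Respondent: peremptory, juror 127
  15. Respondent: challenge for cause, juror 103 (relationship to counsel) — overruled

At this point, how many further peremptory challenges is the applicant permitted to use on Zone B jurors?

Applicant peremptories so far: #118, #108, #122, #120 — 4 of 7 used, 3 left overall.
Against Zone B: #118, #108, #122 — 3 used; per-zone cap 4 leaves 1.
Binding limit: min(3, 1) = 1.

1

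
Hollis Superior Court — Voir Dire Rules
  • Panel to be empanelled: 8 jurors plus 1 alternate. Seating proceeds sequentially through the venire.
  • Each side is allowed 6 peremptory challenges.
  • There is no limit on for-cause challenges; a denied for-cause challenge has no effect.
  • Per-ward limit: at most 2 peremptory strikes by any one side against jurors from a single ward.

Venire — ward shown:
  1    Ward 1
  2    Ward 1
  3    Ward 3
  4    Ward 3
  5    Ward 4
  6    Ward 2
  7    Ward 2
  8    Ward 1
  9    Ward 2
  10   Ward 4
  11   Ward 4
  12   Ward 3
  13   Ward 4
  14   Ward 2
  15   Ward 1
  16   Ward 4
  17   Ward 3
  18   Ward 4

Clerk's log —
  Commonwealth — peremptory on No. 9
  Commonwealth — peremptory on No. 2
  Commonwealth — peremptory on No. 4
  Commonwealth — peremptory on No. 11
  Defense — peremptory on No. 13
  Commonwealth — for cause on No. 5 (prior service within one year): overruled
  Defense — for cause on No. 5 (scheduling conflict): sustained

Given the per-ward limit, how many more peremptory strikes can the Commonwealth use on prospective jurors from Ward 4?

Commonwealth peremptories so far: #9, #2, #4, #11 — 4 of 6 used, 2 left overall.
Against Ward 4: #11 — 1 used; per-ward cap 2 leaves 1.
Binding limit: min(2, 1) = 1.

1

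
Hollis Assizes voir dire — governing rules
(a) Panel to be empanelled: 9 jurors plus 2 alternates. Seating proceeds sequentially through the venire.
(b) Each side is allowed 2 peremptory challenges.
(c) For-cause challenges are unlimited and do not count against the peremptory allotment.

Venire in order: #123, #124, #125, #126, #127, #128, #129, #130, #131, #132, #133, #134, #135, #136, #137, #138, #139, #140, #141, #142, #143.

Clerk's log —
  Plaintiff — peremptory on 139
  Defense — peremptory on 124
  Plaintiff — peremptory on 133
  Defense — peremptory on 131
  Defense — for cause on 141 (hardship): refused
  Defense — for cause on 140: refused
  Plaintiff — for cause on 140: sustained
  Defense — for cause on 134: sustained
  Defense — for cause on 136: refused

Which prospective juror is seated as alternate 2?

Removed: #124, #131, #133, #134, #139, #140. (#136, #141 stay — for-cause denied.)
Seating in order: seats 1–9 → #123, #125, #126, #127, #128, #129, #130, #132, #135; alternates → #136, #137.
So alternate 2 is #137.

137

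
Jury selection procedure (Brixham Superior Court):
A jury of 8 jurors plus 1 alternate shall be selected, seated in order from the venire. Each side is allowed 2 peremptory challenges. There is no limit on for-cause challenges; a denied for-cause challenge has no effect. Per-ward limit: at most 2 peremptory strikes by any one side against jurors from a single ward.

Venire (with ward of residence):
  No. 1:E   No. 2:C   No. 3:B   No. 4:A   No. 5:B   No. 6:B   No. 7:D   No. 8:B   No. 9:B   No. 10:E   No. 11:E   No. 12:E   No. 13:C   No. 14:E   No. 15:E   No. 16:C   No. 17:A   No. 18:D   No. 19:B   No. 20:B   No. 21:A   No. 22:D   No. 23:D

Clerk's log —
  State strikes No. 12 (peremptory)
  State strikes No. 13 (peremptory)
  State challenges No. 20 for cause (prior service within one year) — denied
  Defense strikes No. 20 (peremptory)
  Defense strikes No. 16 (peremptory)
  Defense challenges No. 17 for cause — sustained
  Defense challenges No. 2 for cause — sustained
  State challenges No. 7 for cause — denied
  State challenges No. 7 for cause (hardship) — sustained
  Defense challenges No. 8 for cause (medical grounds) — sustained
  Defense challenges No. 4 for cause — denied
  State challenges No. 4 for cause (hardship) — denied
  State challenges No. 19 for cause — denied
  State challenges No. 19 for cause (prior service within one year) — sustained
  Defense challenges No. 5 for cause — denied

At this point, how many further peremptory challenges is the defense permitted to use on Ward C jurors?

Defense peremptories so far: #20, #16 — 2 of 2 used, 0 left overall.
Against Ward C: #16 — 1 used; per-ward cap 2 leaves 1.
Binding limit: min(0, 1) = 0.

0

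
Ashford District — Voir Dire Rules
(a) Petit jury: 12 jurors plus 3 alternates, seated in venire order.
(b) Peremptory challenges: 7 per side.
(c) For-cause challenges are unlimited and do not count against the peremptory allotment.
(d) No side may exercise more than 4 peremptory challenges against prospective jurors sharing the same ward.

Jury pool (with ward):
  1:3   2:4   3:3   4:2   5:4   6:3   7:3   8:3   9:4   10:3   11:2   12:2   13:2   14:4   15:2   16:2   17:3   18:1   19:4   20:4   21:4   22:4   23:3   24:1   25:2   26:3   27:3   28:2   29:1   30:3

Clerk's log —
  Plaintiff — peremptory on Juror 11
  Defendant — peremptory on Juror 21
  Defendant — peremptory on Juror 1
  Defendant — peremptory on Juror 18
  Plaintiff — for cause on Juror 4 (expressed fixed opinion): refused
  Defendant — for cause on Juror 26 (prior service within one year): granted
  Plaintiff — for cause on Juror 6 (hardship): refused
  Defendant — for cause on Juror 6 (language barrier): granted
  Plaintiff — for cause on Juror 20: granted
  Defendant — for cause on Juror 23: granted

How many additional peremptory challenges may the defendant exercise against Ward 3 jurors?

Defendant peremptories so far: #21, #1, #18 — 3 of 7 used, 4 left overall.
Against Ward 3: #1 — 1 used; per-ward cap 4 leaves 3.
Binding limit: min(4, 3) = 3.

3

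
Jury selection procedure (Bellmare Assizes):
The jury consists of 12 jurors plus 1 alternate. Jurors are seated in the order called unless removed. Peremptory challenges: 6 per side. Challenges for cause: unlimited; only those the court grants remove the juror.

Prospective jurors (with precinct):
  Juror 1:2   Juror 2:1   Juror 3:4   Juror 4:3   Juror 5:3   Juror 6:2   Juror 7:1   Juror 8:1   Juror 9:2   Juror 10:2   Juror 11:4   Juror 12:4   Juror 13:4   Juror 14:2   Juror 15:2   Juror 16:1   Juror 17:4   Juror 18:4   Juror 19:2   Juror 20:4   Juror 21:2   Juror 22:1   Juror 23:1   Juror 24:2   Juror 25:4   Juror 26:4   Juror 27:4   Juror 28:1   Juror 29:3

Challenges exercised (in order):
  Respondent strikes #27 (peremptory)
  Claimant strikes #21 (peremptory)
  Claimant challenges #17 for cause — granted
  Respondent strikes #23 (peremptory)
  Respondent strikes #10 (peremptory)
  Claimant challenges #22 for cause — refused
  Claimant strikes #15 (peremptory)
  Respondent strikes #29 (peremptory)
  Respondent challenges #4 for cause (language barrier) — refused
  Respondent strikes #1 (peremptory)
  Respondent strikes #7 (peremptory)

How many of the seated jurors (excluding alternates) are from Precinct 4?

4

Removed: #1, #7, #10, #15, #17, #21, #23, #27, #29.
Seated jurors 1–12: #2, #3, #4, #5, #6, #8, #9, #11, #12, #13, #14, #16 (alternates #18 not counted).
Of those, in Precinct 4: #3, #11, #12, #13 → 4.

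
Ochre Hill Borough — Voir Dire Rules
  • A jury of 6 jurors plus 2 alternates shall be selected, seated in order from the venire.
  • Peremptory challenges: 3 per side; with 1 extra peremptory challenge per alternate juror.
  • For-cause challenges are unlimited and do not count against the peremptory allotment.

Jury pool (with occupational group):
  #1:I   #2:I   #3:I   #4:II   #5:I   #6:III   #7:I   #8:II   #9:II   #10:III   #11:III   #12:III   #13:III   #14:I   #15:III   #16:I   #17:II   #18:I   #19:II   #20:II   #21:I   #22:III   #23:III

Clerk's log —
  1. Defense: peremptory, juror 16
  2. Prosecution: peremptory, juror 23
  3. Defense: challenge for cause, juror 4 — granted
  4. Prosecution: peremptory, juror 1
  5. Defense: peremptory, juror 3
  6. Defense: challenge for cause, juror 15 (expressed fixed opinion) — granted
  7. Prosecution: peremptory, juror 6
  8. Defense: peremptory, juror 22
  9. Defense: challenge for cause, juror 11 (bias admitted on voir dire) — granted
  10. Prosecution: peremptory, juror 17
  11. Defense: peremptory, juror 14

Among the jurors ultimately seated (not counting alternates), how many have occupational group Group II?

2

Removed: #1, #3, #4, #6, #11, #14, #15, #16, #17, #22, #23.
Seated jurors 1–6: #2, #5, #7, #8, #9, #10 (alternates #12, #13 not counted).
Of those, in Group II: #8, #9 → 2.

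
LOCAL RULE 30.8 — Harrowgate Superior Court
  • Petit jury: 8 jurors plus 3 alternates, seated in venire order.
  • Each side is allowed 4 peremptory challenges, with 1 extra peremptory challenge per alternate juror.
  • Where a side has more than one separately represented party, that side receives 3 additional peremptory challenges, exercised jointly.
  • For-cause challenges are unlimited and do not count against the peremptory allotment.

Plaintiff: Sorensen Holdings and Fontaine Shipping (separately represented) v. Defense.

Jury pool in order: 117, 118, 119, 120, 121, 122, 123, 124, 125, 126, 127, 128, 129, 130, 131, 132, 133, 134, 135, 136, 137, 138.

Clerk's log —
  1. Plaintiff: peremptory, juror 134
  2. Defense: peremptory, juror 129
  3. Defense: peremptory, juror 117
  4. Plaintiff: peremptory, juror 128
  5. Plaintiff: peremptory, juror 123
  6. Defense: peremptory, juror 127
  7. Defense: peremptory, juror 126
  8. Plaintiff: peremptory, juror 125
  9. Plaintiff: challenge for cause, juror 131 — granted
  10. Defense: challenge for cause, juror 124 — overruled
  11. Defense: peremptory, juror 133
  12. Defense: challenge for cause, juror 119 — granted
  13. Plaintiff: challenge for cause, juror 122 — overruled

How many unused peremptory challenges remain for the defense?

2

Defense allotment: 4 base + 1 × 3 alternates = 7.
Defense peremptories used: #129, #117, #127, #126, #133 — 5 (for-cause on #124, #119 don't count).
Remaining: 7 − 5 = 2.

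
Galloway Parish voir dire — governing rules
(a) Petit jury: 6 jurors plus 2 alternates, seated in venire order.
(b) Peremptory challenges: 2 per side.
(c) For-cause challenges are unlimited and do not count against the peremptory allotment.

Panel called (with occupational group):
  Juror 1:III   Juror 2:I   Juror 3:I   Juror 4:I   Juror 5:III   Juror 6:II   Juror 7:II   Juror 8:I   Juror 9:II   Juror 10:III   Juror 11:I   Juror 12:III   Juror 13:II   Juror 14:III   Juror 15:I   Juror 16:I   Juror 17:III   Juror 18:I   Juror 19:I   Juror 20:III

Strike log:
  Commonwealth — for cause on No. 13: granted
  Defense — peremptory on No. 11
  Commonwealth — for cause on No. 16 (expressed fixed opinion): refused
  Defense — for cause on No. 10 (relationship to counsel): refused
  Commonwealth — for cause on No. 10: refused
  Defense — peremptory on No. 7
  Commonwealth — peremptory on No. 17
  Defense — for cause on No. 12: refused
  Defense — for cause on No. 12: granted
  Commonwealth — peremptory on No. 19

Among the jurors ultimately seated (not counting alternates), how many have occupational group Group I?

3

Removed: #7, #11, #12, #13, #17, #19.
Seated jurors 1–6: #1, #2, #3, #4, #5, #6 (alternates #8, #9 not counted).
Of those, in Group I: #2, #3, #4 → 3.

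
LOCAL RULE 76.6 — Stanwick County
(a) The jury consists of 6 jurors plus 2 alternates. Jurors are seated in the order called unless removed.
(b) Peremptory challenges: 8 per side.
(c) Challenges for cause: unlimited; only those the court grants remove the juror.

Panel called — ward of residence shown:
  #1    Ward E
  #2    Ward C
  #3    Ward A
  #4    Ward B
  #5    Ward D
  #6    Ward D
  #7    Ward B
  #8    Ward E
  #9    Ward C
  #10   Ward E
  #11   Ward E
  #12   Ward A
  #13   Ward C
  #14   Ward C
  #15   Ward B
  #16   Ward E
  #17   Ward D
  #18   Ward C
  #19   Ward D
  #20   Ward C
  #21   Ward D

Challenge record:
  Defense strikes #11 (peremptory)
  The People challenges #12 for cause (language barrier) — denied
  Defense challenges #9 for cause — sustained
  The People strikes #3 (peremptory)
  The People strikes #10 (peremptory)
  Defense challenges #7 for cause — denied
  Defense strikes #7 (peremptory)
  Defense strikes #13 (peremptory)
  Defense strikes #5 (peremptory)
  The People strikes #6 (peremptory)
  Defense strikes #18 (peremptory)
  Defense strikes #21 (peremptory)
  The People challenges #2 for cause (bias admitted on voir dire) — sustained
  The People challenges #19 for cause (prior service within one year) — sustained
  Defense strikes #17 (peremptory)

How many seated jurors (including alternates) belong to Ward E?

3

Removed: #2, #3, #5, #6, #7, #9, #10, #11, #13, #17, #18, #19, #21.
Seated (8 incl. alternates): #1, #4, #8, #12, #14, #15, #16, #20.
Of those, in Ward E: #1, #8, #16 → 3.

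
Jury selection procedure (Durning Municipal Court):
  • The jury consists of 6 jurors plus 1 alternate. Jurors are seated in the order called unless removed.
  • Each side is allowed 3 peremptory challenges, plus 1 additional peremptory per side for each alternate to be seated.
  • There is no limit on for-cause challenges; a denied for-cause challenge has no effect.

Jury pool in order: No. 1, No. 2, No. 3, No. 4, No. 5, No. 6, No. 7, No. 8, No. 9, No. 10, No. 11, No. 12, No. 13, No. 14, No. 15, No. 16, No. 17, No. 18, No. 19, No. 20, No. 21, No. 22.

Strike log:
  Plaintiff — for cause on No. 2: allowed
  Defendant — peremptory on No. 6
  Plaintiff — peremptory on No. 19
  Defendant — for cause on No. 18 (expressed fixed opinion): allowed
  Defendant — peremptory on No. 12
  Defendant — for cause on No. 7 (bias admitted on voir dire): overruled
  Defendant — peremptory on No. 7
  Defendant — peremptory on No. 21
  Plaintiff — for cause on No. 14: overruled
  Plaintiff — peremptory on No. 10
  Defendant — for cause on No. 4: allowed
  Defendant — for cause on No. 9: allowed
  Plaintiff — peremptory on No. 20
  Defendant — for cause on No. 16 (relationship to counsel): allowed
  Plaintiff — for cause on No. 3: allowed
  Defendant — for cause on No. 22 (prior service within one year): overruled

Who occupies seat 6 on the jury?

14

Removed: #2, #3, #4, #6, #7, #9, #10, #12, #16, #18, #19, #20, #21. (#14, #22 stay — for-cause denied.)
Filling seats in venire order through position 6: #1, #5, #8, #11, #13, #14.
So seat 6 is #14.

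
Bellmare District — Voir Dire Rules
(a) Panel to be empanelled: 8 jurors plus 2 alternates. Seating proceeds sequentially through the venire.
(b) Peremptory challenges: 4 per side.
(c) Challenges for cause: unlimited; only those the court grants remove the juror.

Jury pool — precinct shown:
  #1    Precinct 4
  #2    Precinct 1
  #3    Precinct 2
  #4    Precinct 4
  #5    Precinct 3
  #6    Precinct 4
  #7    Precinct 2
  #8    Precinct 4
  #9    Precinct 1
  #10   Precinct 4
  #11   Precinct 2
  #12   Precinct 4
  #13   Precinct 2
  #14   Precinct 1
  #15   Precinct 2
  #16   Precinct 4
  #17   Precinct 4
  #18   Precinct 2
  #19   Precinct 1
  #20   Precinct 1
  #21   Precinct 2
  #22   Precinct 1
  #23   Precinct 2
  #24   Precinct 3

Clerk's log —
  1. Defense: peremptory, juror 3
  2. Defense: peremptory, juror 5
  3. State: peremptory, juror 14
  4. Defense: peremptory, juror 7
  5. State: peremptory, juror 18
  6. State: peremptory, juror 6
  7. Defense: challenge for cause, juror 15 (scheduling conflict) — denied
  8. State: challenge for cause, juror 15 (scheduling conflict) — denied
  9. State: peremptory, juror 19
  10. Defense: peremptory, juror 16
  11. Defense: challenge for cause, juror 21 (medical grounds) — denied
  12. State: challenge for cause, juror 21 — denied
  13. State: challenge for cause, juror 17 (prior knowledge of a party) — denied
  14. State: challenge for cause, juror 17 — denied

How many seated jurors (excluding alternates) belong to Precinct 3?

Removed: #3, #5, #6, #7, #14, #16, #18, #19.
Seated jurors 1–8: #1, #2, #4, #8, #9, #10, #11, #12 (alternates #13, #15 not counted).
None of those are in Precinct 3 → 0.

0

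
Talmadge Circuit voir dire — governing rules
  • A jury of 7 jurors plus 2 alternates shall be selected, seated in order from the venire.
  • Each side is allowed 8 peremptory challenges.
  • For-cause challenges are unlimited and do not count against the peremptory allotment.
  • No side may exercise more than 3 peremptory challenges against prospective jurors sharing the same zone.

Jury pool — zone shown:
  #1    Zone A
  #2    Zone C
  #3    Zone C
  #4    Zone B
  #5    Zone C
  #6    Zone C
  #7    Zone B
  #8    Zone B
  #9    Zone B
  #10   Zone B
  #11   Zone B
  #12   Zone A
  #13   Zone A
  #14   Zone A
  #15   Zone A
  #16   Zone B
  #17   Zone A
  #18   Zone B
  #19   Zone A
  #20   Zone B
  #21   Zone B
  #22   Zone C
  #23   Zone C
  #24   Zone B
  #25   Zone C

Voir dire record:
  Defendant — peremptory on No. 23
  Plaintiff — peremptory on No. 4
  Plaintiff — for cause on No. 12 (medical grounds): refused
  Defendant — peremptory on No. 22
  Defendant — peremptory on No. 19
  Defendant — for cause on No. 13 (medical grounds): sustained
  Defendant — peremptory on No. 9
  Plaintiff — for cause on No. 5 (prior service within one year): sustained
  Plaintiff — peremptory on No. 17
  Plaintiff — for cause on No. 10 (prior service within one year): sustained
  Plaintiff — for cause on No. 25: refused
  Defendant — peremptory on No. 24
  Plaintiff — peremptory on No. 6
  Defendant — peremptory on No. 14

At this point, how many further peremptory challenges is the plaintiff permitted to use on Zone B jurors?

Plaintiff peremptories so far: #4, #17, #6 — 3 of 8 used, 5 left overall.
Against Zone B: #4 — 1 used; per-zone cap 3 leaves 2.
Binding limit: min(5, 2) = 2.

2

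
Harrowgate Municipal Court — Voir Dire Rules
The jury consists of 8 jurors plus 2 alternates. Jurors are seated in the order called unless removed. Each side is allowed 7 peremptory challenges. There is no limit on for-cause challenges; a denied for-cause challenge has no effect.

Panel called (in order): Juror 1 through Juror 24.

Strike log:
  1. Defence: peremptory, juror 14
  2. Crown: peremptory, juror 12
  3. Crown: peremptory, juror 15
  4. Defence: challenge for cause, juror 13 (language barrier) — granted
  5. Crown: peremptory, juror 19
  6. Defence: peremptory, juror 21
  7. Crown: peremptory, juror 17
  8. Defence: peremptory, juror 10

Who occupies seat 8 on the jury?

8

Removed: #10, #12, #13, #14, #15, #17, #19, #21.
Seating in order: seats 1–8 → #1, #2, #3, #4, #5, #6, #7, #8; alternates → #9, #11.
So seat 8 is #8.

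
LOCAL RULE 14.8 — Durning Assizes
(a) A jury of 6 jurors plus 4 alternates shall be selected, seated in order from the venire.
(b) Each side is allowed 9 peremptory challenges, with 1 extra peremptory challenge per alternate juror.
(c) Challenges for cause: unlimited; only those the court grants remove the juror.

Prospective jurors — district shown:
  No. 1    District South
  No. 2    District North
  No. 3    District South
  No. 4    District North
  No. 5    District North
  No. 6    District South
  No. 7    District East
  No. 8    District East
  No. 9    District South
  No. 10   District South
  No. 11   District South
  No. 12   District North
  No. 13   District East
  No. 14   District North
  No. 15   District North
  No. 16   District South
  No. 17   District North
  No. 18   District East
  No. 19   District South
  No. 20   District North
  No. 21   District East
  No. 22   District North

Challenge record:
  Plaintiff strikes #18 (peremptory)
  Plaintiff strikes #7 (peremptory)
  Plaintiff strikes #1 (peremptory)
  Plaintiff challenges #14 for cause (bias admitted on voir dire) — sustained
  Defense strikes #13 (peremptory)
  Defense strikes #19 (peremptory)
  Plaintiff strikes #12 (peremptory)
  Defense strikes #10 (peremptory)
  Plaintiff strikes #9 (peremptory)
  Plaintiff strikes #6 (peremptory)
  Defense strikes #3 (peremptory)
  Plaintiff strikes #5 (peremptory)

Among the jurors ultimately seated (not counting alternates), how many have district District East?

1

Removed: #1, #3, #5, #6, #7, #9, #10, #12, #13, #14, #18, #19.
Seated jurors 1–6: #2, #4, #8, #11, #15, #16 (alternates #17, #20, #21, #22 not counted).
Of those, in District East: #8 → 1.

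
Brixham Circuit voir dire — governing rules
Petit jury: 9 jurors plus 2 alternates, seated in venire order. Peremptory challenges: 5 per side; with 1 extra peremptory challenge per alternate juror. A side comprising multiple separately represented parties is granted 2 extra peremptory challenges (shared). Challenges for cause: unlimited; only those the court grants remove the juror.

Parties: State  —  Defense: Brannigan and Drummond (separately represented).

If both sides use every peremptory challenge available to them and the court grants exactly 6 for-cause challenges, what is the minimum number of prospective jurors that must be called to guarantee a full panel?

Seats to fill: 9 + 2 alternates = 11.
Peremptories — State: 5 + 1×2 = 7; Defense: 5 + 1×2 + 2 = 9; total 16.
For-cause removals: 6.
Minimum venire: 11 + 16 + 6 = 33.

33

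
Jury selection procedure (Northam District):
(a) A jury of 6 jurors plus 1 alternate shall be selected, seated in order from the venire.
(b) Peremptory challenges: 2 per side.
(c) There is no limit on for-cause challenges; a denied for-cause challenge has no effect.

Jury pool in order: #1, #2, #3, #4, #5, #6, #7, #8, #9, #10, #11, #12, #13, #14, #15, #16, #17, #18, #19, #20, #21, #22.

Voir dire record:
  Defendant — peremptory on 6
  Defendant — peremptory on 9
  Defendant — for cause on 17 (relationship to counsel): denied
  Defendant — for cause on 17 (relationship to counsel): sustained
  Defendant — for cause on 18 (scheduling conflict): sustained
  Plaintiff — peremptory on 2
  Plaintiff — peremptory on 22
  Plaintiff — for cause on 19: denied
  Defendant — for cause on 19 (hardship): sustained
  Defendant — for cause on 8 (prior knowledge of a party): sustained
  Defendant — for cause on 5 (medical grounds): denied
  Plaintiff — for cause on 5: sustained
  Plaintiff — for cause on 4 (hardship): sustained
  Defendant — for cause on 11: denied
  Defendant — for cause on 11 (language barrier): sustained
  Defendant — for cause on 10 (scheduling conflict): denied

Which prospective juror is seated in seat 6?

Removed: #2, #4, #5, #6, #8, #9, #11, #17, #18, #19, #22. (#10 stays — for-cause denied.)
Seating in order: seats 1–6 → #1, #3, #7, #10, #12, #13; alternates → #14.
So seat 6 is #13.

13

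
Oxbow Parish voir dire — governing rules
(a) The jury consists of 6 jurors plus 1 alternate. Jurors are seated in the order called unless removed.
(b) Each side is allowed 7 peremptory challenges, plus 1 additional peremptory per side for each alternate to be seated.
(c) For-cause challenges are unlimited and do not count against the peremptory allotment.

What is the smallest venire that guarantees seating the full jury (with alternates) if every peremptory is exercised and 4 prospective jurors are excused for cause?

27

Seats to fill: 6 + 1 alternates = 7.
Peremptories: 7 + 1×1 = 8 per side × 2 sides = 16.
For-cause removals: 4.
Minimum venire: 7 + 16 + 4 = 27.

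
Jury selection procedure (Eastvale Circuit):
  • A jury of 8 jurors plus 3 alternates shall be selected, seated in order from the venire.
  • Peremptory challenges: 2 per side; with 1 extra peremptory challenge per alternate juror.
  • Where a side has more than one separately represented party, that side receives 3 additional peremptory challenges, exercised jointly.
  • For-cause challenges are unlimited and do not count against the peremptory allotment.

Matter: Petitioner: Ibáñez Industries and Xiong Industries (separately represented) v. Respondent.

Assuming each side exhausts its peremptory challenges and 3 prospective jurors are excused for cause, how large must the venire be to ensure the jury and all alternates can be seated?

Seats to fill: 8 + 3 alternates = 11.
Peremptories — Petitioner: 2 + 1×3 + 3 = 8; Respondent: 2 + 1×3 = 5; total 13.
For-cause removals: 3.
Minimum venire: 11 + 13 + 3 = 27.

27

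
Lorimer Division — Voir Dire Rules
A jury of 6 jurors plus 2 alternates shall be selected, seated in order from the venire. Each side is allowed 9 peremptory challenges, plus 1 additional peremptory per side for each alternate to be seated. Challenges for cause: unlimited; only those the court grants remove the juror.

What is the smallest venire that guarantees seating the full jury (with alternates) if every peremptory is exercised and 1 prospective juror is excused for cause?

Seats to fill: 6 + 2 alternates = 8.
Peremptories: 9 + 1×2 = 11 per side × 2 sides = 22.
For-cause removals: 1.
Minimum venire: 8 + 22 + 1 = 31.

31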